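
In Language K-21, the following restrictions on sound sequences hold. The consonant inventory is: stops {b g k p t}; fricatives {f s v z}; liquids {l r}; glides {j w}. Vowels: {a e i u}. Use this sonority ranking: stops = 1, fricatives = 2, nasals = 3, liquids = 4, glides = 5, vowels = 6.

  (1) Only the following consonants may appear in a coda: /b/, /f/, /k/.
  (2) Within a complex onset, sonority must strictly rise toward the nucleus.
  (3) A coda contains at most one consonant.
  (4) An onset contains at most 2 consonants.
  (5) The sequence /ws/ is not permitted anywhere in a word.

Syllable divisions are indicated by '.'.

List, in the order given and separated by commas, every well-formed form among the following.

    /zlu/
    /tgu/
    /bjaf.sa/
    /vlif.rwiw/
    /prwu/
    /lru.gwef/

/zlu/, /bjaf.sa/

/zlu/ — σ1 onset /zl/ (2→4 rises), coda /∅/ ok → well-formed
/tgu/ — violates constraint 2: syllable 1 onset /tg/: /t/ (stop, 1) → /g/ (stop, 1) does not rise → ill-formed
/bjaf.sa/ — σ1 onset /bj/ (1→5 rises), coda /f/ ok; σ2 onset /s/, coda /∅/ ok → well-formed
/vlif.rwiw/ — violates constraint 1: syllable 2 coda contains /w/, which is not a licensed coda consonant → ill-formed
/prwu/ — violates constraint 4: syllable 1 onset /prw/ has 3 consonants (> 2) → ill-formed
/lru.gwef/ — violates constraint 2: syllable 1 onset /lr/: /l/ (liquid, 4) → /r/ (liquid, 4) does not rise → ill-formed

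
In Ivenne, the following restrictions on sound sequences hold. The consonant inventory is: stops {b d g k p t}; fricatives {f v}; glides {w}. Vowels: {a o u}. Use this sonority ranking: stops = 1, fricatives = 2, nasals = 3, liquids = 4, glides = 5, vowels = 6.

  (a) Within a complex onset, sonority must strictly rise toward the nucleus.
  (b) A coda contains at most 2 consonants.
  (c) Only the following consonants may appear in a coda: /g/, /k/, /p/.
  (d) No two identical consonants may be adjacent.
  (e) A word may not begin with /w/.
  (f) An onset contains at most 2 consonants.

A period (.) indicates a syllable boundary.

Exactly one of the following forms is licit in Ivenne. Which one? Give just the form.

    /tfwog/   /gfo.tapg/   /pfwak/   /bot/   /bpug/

/gfo.tapg/

/tfwog/ — violates constraint (f): syllable 1 onset /tfw/ has 3 consonants (> 2) → illicit
/gfo.tapg/ — σ1 onset /gf/ (1→2 rises), coda /∅/ ok; σ2 onset /t/, coda /pg/ (2C) ok → licit
/pfwak/ — violates constraint (f): syllable 1 onset /pfw/ has 3 consonants (> 2) → illicit
/bot/ — violates constraint (c): syllable 1 coda contains /t/, which is not a licensed coda consonant → illicit
/bpug/ — violates constraint (a): syllable 1 onset /bp/: /b/ (stop, 1) → /p/ (stop, 1) does not rise → illicit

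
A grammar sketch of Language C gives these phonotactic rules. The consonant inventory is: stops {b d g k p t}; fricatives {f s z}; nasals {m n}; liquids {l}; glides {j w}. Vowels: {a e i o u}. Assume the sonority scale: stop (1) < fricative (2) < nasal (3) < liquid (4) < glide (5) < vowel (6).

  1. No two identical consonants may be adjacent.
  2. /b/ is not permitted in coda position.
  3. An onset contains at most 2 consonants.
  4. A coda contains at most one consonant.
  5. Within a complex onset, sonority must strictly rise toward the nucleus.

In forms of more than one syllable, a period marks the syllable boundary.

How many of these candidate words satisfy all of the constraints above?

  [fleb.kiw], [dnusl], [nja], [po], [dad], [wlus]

3

[fleb.kiw] — violates constraint 2: syllable 1 coda contains /b/ → ill-formed
[dnusl] — violates constraint 4: syllable 1 coda /sl/ has 2 consonants (> 1) → ill-formed
[nja] — σ1 onset /nj/ (3→5 rises), coda /∅/ ok → well-formed
[po] — σ1 onset /p/, coda /∅/ ok → well-formed
[dad] — σ1 onset /d/, coda /d/ ok → well-formed
[wlus] — violates constraint 5: syllable 1 onset /wl/: /w/ (glide, 5) → /l/ (liquid, 4) does not rise → ill-formed
Well-formed: [nja], [po], [dad] → 3.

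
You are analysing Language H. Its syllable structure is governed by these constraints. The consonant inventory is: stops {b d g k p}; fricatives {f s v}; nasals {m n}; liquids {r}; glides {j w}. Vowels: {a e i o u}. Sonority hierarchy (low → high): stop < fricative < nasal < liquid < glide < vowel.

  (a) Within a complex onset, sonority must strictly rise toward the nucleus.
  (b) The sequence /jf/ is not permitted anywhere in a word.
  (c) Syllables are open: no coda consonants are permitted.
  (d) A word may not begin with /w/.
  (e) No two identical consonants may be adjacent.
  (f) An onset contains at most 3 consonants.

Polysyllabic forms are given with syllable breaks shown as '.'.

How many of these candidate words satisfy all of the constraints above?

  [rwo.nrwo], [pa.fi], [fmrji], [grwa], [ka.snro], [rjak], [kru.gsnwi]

[rwo.nrwo] — σ1 onset /rw/ (4→5 rises), coda /∅/ ok; σ2 onset /nrw/ (3→4→5 rises), coda /∅/ ok → permitted
[pa.fi] — σ1 onset /p/, coda /∅/ ok; σ2 onset /f/, coda /∅/ ok → permitted
[fmrji] — violates constraint (f): syllable 1 onset /fmrj/ has 4 consonants (> 3) → not permitted
[grwa] — σ1 onset /grw/ (1→4→5 rises), coda /∅/ ok → permitted
[ka.snro] — σ1 onset /k/, coda /∅/ ok; σ2 onset /snr/ (2→3→4 rises), coda /∅/ ok → permitted
[rjak] — violates constraint (c): syllable 1 coda /k/ has 1 consonant (> 0) → not permitted
[kru.gsnwi] — violates constraint (f): syllable 2 onset /gsnw/ has 4 consonants (> 3) → not permitted
Permitted: [rwo.nrwo], [pa.fi], [grwa], [ka.snro] → 4.

4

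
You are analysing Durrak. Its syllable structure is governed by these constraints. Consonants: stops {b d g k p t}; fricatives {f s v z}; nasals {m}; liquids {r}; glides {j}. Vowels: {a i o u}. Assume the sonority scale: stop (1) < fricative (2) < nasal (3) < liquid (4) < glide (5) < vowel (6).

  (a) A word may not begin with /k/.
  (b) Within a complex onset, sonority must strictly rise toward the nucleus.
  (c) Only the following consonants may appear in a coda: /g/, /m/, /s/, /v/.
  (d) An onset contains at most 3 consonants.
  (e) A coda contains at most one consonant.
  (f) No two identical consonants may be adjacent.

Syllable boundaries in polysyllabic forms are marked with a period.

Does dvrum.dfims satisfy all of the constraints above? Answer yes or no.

no

dvrum.dfims — violates constraint (e): syllable 2 coda /ms/ has 2 consonants (> 1) → ill-formed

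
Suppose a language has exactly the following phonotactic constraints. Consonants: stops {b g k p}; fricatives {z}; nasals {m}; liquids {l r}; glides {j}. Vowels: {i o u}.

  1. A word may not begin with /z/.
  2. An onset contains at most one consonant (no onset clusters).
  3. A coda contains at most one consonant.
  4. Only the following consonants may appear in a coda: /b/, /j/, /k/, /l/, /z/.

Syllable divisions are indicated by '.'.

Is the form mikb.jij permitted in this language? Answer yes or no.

mikb.jij — violates constraint 3: syllable 1 coda /kb/ has 2 consonants (> 1) → not permitted

no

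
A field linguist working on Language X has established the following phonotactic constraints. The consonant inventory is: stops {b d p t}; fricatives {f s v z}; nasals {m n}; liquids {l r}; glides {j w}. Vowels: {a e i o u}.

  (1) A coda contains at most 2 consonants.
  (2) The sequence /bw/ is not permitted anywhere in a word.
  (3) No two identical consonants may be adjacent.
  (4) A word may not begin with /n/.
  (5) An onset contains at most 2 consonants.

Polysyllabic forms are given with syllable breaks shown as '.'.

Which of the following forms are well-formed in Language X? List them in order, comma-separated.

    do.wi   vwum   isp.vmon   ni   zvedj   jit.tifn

do.wi, vwum, isp.vmon, zvedj

do.wi — σ1 onset /d/, coda /∅/ ok; σ2 onset /w/, coda /∅/ ok → well-formed
vwum — σ1 onset /vw/ (2C), coda /m/ ok → well-formed
isp.vmon — σ1 onset /∅/, coda /sp/ (2C) ok; σ2 onset /vm/ (2C), coda /n/ ok → well-formed
ni — violates constraint 4: word begins with /n/ → ill-formed
zvedj — σ1 onset /zv/ (2C), coda /dj/ (2C) ok → well-formed
jit.tifn — violates constraint 3: adjacent identical consonants /tt/ → ill-formed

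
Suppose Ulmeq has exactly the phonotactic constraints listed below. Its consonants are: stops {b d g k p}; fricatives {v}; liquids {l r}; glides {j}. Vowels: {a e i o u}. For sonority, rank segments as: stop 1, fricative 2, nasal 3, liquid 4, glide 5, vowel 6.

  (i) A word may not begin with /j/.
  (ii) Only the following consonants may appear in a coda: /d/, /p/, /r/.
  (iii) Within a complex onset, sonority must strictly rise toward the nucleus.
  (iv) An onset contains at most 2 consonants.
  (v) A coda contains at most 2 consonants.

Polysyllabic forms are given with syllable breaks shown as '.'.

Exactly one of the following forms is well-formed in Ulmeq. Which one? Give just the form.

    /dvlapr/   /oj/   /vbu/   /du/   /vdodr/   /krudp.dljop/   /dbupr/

/dvlapr/ — violates constraint (iv): syllable 1 onset /dvl/ has 3 consonants (> 2) → ill-formed
/oj/ — violates constraint (ii): syllable 1 coda contains /j/, which is not a licensed coda consonant → ill-formed
/vbu/ — violates constraint (iii): syllable 1 onset /vb/: /v/ (fricative, 2) → /b/ (stop, 1) does not rise → ill-formed
/du/ — σ1 onset /d/, coda /∅/ ok → well-formed
/vdodr/ — violates constraint (iii): syllable 1 onset /vd/: /v/ (fricative, 2) → /d/ (stop, 1) does not rise → ill-formed
/krudp.dljop/ — violates constraint (iv): syllable 2 onset /dlj/ has 3 consonants (> 2) → ill-formed
/dbupr/ — violates constraint (iii): syllable 1 onset /db/: /d/ (stop, 1) → /b/ (stop, 1) does not rise → ill-formed

/du/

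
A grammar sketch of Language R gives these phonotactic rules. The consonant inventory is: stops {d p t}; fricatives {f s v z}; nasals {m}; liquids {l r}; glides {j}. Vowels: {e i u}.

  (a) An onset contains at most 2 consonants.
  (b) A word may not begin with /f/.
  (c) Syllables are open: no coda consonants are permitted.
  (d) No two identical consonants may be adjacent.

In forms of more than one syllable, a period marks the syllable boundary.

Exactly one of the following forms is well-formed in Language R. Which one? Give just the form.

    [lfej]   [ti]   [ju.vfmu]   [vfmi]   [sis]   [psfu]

[lfej] — violates constraint (c): syllable 1 coda /j/ has 1 consonant (> 0) → ill-formed
[ti] — σ1 onset /t/, coda /∅/ ok → well-formed
[ju.vfmu] — violates constraint (a): syllable 2 onset /vfm/ has 3 consonants (> 2) → ill-formed
[vfmi] — violates constraint (a): syllable 1 onset /vfm/ has 3 consonants (> 2) → ill-formed
[sis] — violates constraint (c): syllable 1 coda /s/ has 1 consonant (> 0) → ill-formed
[psfu] — violates constraint (a): syllable 1 onset /psf/ has 3 consonants (> 2) → ill-formed

[ti]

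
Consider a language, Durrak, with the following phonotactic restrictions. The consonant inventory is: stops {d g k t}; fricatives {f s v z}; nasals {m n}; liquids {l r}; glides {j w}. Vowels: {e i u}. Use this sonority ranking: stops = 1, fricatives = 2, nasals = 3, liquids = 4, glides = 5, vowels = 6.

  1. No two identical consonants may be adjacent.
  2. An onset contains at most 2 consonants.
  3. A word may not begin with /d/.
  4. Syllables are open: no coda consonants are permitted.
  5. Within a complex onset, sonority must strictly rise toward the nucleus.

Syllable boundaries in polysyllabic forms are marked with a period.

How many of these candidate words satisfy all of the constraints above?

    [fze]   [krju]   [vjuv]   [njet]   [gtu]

[fze] — violates constraint 5: syllable 1 onset /fz/: /f/ (fricative, 2) → /z/ (fricative, 2) does not rise → not permitted
[krju] — violates constraint 2: syllable 1 onset /krj/ has 3 consonants (> 2) → not permitted
[vjuv] — violates constraint 4: syllable 1 coda /v/ has 1 consonant (> 0) → not permitted
[njet] — violates constraint 4: syllable 1 coda /t/ has 1 consonant (> 0) → not permitted
[gtu] — violates constraint 5: syllable 1 onset /gt/: /g/ (stop, 1) → /t/ (stop, 1) does not rise → not permitted
No form is permitted → 0.

0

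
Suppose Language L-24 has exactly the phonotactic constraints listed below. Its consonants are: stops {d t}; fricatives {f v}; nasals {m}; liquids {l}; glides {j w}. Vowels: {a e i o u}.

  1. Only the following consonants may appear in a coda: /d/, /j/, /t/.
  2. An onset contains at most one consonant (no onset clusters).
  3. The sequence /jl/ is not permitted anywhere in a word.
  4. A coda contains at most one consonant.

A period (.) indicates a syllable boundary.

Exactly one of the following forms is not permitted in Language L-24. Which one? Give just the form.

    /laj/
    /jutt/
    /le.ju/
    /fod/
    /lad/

/laj/ — σ1 onset /l/, coda /j/ ok → permitted
/jutt/ — violates constraint 4: syllable 1 coda /tt/ has 2 consonants (> 1) → not permitted
/le.ju/ — σ1 onset /l/, coda /∅/ ok; σ2 onset /j/, coda /∅/ ok → permitted
/fod/ — σ1 onset /f/, coda /d/ ok → permitted
/lad/ — σ1 onset /l/, coda /d/ ok → permitted

/jutt/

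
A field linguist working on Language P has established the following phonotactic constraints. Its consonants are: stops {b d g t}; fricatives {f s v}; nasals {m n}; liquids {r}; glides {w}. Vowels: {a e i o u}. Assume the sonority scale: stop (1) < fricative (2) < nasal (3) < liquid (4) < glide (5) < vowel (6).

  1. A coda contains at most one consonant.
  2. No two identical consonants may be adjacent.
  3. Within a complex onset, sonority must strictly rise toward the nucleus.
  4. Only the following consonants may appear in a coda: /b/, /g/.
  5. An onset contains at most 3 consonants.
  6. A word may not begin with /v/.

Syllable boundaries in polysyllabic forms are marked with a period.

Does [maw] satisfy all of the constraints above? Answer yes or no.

no

[maw] — violates constraint 4: syllable 1 coda contains /w/, which is not a licensed coda consonant → phonotactically illegal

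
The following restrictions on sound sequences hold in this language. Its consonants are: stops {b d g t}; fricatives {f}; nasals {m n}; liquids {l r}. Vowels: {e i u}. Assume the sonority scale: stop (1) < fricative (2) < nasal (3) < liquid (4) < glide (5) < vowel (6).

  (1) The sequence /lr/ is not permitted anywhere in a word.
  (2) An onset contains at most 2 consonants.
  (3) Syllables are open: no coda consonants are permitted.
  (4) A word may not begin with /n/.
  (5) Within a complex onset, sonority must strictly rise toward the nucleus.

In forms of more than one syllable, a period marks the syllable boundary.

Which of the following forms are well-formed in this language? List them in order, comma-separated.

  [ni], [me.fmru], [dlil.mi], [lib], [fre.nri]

[fre.nri]

[ni] — violates constraint 4: word begins with /n/ → ill-formed
[me.fmru] — violates constraint 2: syllable 2 onset /fmr/ has 3 consonants (> 2) → ill-formed
[dlil.mi] — violates constraint 3: syllable 1 coda /l/ has 1 consonant (> 0) → ill-formed
[lib] — violates constraint 3: syllable 1 coda /b/ has 1 consonant (> 0) → ill-formed
[fre.nri] — σ1 onset /fr/ (2→4 rises), coda /∅/ ok; σ2 onset /nr/ (3→4 rises), coda /∅/ ok → well-formed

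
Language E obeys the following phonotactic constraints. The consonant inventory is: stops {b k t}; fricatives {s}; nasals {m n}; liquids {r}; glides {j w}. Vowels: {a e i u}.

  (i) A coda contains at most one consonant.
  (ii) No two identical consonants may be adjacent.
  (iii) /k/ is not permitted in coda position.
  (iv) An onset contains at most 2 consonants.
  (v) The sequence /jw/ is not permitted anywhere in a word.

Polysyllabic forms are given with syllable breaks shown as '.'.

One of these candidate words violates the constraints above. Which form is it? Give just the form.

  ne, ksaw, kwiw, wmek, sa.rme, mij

ne — σ1 onset /n/, coda /∅/ ok → permitted
ksaw — σ1 onset /ks/ (2C), coda /w/ ok → permitted
kwiw — σ1 onset /kw/ (2C), coda /w/ ok → permitted
wmek — violates constraint (iii): syllable 1 coda contains /k/ → not permitted
sa.rme — σ1 onset /s/, coda /∅/ ok; σ2 onset /rm/ (2C), coda /∅/ ok → permitted
mij — σ1 onset /m/, coda /j/ ok → permitted

wmek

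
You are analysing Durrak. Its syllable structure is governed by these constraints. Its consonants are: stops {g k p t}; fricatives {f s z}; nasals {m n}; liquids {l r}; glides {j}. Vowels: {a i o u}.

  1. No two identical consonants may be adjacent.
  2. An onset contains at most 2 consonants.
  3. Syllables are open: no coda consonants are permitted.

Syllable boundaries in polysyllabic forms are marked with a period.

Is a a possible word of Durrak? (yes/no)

a — σ1 onset /∅/, coda /∅/ ok → well-formed

yes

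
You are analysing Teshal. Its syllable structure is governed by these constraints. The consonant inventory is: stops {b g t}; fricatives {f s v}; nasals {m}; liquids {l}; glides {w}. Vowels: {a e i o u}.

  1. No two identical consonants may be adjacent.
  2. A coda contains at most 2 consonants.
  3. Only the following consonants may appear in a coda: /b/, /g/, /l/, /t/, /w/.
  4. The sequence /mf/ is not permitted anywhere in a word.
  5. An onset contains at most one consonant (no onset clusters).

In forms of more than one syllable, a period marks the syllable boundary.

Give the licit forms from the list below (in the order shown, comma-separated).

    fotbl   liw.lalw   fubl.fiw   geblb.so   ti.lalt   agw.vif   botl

liw.lalw, fubl.fiw, ti.lalt, botl

fotbl — violates constraint 2: syllable 1 coda /tbl/ has 3 consonants (> 2) → illicit
liw.lalw — σ1 onset /l/, coda /w/ ok; σ2 onset /l/, coda /lw/ (2C) ok → licit
fubl.fiw — σ1 onset /f/, coda /bl/ (2C) ok; σ2 onset /f/, coda /w/ ok → licit
geblb.so — violates constraint 2: syllable 1 coda /blb/ has 3 consonants (> 2) → illicit
ti.lalt — σ1 onset /t/, coda /∅/ ok; σ2 onset /l/, coda /lt/ (2C) ok → licit
agw.vif — violates constraint 3: syllable 2 coda contains /f/, which is not a licensed coda consonant → illicit
botl — σ1 onset /b/, coda /tl/ (2C) ok → licit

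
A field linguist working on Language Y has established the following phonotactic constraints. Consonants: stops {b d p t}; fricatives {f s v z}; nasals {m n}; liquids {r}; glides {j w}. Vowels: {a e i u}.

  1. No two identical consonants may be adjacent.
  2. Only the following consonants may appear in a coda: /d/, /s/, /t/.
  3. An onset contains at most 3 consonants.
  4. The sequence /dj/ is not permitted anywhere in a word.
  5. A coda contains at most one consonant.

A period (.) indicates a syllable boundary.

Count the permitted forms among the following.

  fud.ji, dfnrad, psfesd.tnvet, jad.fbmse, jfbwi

fud.ji — violates constraint 4: contains banned sequence /dj/ → not permitted
dfnrad — violates constraint 3: syllable 1 onset /dfnr/ has 4 consonants (> 3) → not permitted
psfesd.tnvet — violates constraint 5: syllable 1 coda /sd/ has 2 consonants (> 1) → not permitted
jad.fbmse — violates constraint 3: syllable 2 onset /fbms/ has 4 consonants (> 3) → not permitted
jfbwi — violates constraint 3: syllable 1 onset /jfbw/ has 4 consonants (> 3) → not permitted
No form is permitted → 0.

0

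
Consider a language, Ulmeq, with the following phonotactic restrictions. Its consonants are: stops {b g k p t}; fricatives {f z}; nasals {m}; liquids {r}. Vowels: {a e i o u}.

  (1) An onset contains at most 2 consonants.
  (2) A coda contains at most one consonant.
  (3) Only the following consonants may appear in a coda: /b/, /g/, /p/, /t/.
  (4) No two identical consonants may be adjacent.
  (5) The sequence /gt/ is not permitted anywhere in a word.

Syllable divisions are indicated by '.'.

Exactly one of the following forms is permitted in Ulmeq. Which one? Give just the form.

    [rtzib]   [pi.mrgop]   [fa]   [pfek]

[rtzib] — violates constraint 1: syllable 1 onset /rtz/ has 3 consonants (> 2) → not permitted
[pi.mrgop] — violates constraint 1: syllable 2 onset /mrg/ has 3 consonants (> 2) → not permitted
[fa] — σ1 onset /f/, coda /∅/ ok → permitted
[pfek] — violates constraint 3: syllable 1 coda contains /k/, which is not a licensed coda consonant → not permitted

[fa]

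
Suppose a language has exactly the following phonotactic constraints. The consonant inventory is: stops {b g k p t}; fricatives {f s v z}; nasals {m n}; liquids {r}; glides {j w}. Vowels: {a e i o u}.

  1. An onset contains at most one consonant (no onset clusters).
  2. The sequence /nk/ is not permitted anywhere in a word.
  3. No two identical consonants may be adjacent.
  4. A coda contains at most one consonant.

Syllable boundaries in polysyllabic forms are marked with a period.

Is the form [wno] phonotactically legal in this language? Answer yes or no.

[wno] — violates constraint 1: syllable 1 onset /wn/ has 2 consonants (> 1) → phonotactically illegal

no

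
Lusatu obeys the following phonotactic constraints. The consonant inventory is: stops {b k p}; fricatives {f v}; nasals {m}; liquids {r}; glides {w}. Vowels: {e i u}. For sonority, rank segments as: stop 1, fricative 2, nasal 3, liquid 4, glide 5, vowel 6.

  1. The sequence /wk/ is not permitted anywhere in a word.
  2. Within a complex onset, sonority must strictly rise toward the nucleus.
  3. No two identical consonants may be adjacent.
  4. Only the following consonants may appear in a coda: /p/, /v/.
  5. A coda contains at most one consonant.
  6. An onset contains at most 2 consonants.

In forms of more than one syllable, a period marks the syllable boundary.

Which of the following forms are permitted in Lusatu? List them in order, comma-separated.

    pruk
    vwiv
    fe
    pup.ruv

vwiv, fe, pup.ruv

pruk — violates constraint 4: syllable 1 coda contains /k/, which is not a licensed coda consonant → not permitted
vwiv — σ1 onset /vw/ (2→5 rises), coda /v/ ok → permitted
fe — σ1 onset /f/, coda /∅/ ok → permitted
pup.ruv — σ1 onset /p/, coda /p/ ok; σ2 onset /r/, coda /v/ ok → permitted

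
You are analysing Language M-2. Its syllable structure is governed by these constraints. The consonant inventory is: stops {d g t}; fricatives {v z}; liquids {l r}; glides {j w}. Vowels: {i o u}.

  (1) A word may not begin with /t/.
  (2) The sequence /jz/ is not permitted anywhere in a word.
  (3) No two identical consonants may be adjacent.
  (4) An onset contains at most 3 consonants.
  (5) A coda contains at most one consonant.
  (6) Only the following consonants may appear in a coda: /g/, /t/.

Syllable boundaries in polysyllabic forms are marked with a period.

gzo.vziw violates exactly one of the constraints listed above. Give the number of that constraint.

6

gzo.vziw: syllable 2 coda contains /w/, which is not a licensed coda consonant.
This is a violation of constraint 6: "Only the following consonants may appear in a coda: /g/, /t/."
The remaining constraints (1, 2, 3, 4, 5) are satisfied.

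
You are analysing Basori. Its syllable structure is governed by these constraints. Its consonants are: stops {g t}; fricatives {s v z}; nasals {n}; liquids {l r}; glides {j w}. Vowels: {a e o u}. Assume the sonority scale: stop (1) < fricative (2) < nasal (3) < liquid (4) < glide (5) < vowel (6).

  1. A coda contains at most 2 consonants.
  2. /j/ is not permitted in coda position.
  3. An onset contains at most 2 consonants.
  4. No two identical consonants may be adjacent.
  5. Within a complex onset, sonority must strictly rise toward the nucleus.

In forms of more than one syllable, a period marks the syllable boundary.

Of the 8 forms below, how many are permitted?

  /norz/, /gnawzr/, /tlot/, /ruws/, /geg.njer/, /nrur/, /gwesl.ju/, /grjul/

6

/norz/ — σ1 onset /n/, coda /rz/ (2C) ok → permitted
/gnawzr/ — violates constraint 1: syllable 1 coda /wzr/ has 3 consonants (> 2) → not permitted
/tlot/ — σ1 onset /tl/ (1→4 rises), coda /t/ ok → permitted
/ruws/ — σ1 onset /r/, coda /ws/ (2C) ok → permitted
/geg.njer/ — σ1 onset /g/, coda /g/ ok; σ2 onset /nj/ (3→5 rises), coda /r/ ok → permitted
/nrur/ — σ1 onset /nr/ (3→4 rises), coda /r/ ok → permitted
/gwesl.ju/ — σ1 onset /gw/ (1→5 rises), coda /sl/ (2C) ok; σ2 onset /j/, coda /∅/ ok → permitted
/grjul/ — violates constraint 3: syllable 1 onset /grj/ has 3 consonants (> 2) → not permitted
Permitted: /norz/, /tlot/, /ruws/, /geg.njer/, /nrur/, /gwesl.ju/ → 6.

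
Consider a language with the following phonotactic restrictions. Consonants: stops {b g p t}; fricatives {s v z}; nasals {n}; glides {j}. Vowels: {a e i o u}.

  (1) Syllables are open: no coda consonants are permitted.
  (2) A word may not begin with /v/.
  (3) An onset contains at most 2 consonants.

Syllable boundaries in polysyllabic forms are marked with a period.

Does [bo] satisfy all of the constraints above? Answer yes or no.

[bo] — σ1 onset /b/, coda /∅/ ok → licit

yes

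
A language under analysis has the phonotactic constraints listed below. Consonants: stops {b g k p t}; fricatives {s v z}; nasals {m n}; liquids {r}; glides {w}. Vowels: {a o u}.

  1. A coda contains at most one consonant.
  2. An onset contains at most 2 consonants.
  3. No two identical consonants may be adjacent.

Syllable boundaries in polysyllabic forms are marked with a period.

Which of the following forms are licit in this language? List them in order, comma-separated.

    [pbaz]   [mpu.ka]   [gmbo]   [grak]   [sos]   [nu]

[pbaz], [mpu.ka], [grak], [sos], [nu]

[pbaz] — σ1 onset /pb/ (2C), coda /z/ ok → licit
[mpu.ka] — σ1 onset /mp/ (2C), coda /∅/ ok; σ2 onset /k/, coda /∅/ ok → licit
[gmbo] — violates constraint 2: syllable 1 onset /gmb/ has 3 consonants (> 2) → illicit
[grak] — σ1 onset /gr/ (2C), coda /k/ ok → licit
[sos] — σ1 onset /s/, coda /s/ ok → licit
[nu] — σ1 onset /n/, coda /∅/ ok → licit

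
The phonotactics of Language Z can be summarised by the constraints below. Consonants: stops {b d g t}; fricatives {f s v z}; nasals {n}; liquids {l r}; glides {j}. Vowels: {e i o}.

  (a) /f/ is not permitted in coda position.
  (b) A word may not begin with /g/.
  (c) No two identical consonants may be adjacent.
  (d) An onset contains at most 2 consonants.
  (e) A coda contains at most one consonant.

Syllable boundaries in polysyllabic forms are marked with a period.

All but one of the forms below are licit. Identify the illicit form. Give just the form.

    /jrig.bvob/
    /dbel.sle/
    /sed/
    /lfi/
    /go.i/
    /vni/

/go.i/

/jrig.bvob/ — σ1 onset /jr/ (2C), coda /g/ ok; σ2 onset /bv/ (2C), coda /b/ ok → licit
/dbel.sle/ — σ1 onset /db/ (2C), coda /l/ ok; σ2 onset /sl/ (2C), coda /∅/ ok → licit
/sed/ — σ1 onset /s/, coda /d/ ok → licit
/lfi/ — σ1 onset /lf/ (2C), coda /∅/ ok → licit
/go.i/ — violates constraint (b): word begins with /g/ → illicit
/vni/ — σ1 onset /vn/ (2C), coda /∅/ ok → licit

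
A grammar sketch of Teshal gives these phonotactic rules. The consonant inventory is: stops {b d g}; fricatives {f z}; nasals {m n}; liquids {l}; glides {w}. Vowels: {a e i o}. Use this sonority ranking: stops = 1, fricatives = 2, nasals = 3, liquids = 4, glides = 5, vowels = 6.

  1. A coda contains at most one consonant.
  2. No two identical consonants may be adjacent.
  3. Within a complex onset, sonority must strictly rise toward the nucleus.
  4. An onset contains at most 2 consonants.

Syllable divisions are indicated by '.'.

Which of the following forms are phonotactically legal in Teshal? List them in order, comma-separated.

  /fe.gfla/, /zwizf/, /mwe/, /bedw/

/fe.gfla/ — violates constraint 4: syllable 2 onset /gfl/ has 3 consonants (> 2) → phonotactically illegal
/zwizf/ — violates constraint 1: syllable 1 coda /zf/ has 2 consonants (> 1) → phonotactically illegal
/mwe/ — σ1 onset /mw/ (3→5 rises), coda /∅/ ok → phonotactically legal
/bedw/ — violates constraint 1: syllable 1 coda /dw/ has 2 consonants (> 1) → phonotactically illegal

/mwe/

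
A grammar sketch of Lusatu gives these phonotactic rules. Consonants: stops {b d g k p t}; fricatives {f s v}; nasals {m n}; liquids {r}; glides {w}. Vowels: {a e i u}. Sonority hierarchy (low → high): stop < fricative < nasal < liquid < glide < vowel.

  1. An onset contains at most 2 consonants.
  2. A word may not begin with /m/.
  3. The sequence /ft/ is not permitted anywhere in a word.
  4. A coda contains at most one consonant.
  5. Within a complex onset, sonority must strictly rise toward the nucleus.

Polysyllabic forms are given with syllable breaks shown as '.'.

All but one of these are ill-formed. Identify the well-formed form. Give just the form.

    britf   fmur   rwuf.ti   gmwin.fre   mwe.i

fmur

britf — violates constraint 4: syllable 1 coda /tf/ has 2 consonants (> 1) → ill-formed
fmur — σ1 onset /fm/ (2→3 rises), coda /r/ ok → well-formed
rwuf.ti — violates constraint 3: contains banned sequence /ft/ → ill-formed
gmwin.fre — violates constraint 1: syllable 1 onset /gmw/ has 3 consonants (> 2) → ill-formed
mwe.i — violates constraint 2: word begins with /m/ → ill-formed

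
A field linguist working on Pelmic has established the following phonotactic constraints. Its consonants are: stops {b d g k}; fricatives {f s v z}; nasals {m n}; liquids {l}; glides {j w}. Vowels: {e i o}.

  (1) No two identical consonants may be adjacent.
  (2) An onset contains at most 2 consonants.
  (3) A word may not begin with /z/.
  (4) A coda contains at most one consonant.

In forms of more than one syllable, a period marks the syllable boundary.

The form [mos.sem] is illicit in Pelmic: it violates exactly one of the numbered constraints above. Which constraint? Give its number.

[mos.sem]: adjacent identical consonants /ss/.
This is a violation of constraint 1: "No two identical consonants may be adjacent."
The remaining constraints (2, 3, 4) are satisfied.

1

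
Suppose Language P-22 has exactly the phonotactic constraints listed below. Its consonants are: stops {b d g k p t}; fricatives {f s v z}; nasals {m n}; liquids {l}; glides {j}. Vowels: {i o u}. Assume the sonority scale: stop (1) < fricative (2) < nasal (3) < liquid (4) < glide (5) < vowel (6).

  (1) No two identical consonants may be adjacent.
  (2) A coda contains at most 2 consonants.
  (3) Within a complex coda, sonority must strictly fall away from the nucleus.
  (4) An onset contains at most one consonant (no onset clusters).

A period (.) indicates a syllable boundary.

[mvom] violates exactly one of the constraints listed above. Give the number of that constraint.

[mvom]: syllable 1 onset /mv/ has 2 consonants (> 1).
This is a violation of constraint 4: "An onset contains at most one consonant (no onset clusters)."
The remaining constraints (1, 2, 3) are satisfied.

4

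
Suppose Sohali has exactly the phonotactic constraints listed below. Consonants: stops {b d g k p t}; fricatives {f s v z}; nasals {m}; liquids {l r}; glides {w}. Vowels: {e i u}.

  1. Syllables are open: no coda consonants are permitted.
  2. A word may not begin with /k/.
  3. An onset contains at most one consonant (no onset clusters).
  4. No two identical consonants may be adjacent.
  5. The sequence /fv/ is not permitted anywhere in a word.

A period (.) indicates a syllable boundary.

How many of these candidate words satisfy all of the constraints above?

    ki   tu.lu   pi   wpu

ki — violates constraint 2: word begins with /k/ → not permitted
tu.lu — σ1 onset /t/, coda /∅/ ok; σ2 onset /l/, coda /∅/ ok → permitted
pi — σ1 onset /p/, coda /∅/ ok → permitted
wpu — violates constraint 3: syllable 1 onset /wp/ has 2 consonants (> 1) → not permitted
Permitted: tu.lu, pi → 2.

2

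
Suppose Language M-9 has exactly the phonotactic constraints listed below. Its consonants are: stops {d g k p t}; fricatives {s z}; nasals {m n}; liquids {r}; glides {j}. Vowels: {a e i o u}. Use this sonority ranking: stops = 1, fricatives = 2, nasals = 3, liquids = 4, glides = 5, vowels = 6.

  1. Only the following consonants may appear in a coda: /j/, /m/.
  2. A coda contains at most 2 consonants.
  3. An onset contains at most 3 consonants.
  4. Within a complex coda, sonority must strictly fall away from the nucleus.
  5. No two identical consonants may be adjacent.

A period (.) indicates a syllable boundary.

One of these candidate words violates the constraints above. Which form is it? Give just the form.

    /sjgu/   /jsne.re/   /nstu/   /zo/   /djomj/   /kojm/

/sjgu/ — σ1 onset /sjg/ (3C), coda /∅/ ok → licit
/jsne.re/ — σ1 onset /jsn/ (3C), coda /∅/ ok; σ2 onset /r/, coda /∅/ ok → licit
/nstu/ — σ1 onset /nst/ (3C), coda /∅/ ok → licit
/zo/ — σ1 onset /z/, coda /∅/ ok → licit
/djomj/ — violates constraint 4: syllable 1 coda /mj/: /m/ (nasal, 3) → /j/ (glide, 5) does not fall → illicit
/kojm/ — σ1 onset /k/, coda /jm/ (5→3 falls) ok → licit

/djomj/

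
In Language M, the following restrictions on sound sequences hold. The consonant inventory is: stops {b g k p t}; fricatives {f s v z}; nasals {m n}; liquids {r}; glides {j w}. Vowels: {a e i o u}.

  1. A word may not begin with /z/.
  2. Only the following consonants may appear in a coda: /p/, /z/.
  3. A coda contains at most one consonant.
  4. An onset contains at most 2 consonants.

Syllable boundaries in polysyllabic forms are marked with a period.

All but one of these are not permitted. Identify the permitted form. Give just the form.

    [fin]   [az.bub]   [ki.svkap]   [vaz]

[vaz]

[fin] — violates constraint 2: syllable 1 coda contains /n/, which is not a licensed coda consonant → not permitted
[az.bub] — violates constraint 2: syllable 2 coda contains /b/, which is not a licensed coda consonant → not permitted
[ki.svkap] — violates constraint 4: syllable 2 onset /svk/ has 3 consonants (> 2) → not permitted
[vaz] — σ1 onset /v/, coda /z/ ok → permitted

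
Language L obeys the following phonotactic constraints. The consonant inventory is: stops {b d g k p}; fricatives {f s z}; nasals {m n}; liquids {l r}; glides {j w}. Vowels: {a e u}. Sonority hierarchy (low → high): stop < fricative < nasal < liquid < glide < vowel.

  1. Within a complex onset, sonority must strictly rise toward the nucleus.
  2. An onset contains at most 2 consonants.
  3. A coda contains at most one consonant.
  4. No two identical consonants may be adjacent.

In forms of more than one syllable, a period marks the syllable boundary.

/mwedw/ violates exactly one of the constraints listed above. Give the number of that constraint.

3

/mwedw/: syllable 1 coda /dw/ has 2 consonants (> 1).
This is a violation of constraint 3: "A coda contains at most one consonant."
The remaining constraints (1, 2, 4) are satisfied.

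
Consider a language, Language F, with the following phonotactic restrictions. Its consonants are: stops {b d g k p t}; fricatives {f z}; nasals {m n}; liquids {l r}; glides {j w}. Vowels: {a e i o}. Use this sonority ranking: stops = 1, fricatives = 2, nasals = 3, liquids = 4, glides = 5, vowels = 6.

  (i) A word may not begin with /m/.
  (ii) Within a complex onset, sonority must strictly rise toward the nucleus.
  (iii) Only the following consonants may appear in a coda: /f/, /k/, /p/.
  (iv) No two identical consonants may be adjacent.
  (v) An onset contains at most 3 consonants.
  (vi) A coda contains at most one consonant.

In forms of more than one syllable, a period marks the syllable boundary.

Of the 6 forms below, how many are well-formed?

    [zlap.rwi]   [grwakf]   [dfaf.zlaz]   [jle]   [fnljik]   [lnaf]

1

[zlap.rwi] — σ1 onset /zl/ (2→4 rises), coda /p/ ok; σ2 onset /rw/ (4→5 rises), coda /∅/ ok → well-formed
[grwakf] — violates constraint (vi): syllable 1 coda /kf/ has 2 consonants (> 1) → ill-formed
[dfaf.zlaz] — violates constraint (iii): syllable 2 coda contains /z/, which is not a licensed coda consonant → ill-formed
[jle] — violates constraint (ii): syllable 1 onset /jl/: /j/ (glide, 5) → /l/ (liquid, 4) does not rise → ill-formed
[fnljik] — violates constraint (v): syllable 1 onset /fnlj/ has 4 consonants (> 3) → ill-formed
[lnaf] — violates constraint (ii): syllable 1 onset /ln/: /l/ (liquid, 4) → /n/ (nasal, 3) does not rise → ill-formed
Well-formed: [zlap.rwi] → 1.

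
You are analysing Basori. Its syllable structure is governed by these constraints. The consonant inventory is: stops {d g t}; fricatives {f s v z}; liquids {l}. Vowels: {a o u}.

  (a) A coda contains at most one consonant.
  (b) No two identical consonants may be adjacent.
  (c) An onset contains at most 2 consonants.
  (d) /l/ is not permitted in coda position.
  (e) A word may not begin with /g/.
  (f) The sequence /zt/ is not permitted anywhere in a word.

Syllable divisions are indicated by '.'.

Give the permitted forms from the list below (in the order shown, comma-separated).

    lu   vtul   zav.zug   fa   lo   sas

lu — σ1 onset /l/, coda /∅/ ok → permitted
vtul — violates constraint (d): syllable 1 coda contains /l/ → not permitted
zav.zug — σ1 onset /z/, coda /v/ ok; σ2 onset /z/, coda /g/ ok → permitted
fa — σ1 onset /f/, coda /∅/ ok → permitted
lo — σ1 onset /l/, coda /∅/ ok → permitted
sas — σ1 onset /s/, coda /s/ ok → permitted

lu, zav.zug, fa, lo, sas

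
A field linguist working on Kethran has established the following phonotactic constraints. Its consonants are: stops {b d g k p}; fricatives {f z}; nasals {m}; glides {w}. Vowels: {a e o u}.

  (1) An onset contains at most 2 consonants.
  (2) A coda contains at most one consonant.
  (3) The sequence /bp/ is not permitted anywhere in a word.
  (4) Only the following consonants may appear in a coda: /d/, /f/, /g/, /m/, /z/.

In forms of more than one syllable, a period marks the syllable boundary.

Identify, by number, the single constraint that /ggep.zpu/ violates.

/ggep.zpu/: syllable 1 coda contains /p/, which is not a licensed coda consonant.
This is a violation of constraint 4: "Only the following consonants may appear in a coda: /d/, /f/, /g/, /m/, /z/."
The remaining constraints (1, 2, 3) are satisfied.

4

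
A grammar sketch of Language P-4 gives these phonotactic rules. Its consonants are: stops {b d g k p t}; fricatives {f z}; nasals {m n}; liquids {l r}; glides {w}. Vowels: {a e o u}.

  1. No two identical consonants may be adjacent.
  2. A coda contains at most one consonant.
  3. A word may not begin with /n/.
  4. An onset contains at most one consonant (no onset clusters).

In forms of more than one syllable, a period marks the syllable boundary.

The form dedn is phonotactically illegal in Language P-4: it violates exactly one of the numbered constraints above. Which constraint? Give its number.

dedn: syllable 1 coda /dn/ has 2 consonants (> 1).
This is a violation of constraint 2: "A coda contains at most one consonant."
The remaining constraints (1, 3, 4) are satisfied.

2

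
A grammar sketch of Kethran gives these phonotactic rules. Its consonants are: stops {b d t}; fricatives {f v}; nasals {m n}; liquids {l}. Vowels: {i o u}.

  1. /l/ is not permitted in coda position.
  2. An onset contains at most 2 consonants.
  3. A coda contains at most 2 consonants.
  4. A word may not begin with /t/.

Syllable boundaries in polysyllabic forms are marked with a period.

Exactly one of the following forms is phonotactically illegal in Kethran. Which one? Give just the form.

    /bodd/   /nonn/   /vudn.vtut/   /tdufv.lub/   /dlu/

/bodd/ — σ1 onset /b/, coda /dd/ (2C) ok → phonotactically legal
/nonn/ — σ1 onset /n/, coda /nn/ (2C) ok → phonotactically legal
/vudn.vtut/ — σ1 onset /v/, coda /dn/ (2C) ok; σ2 onset /vt/ (2C), coda /t/ ok → phonotactically legal
/tdufv.lub/ — violates constraint 4: word begins with /t/ → phonotactically illegal
/dlu/ — σ1 onset /dl/ (2C), coda /∅/ ok → phonotactically legal

/tdufv.lub/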